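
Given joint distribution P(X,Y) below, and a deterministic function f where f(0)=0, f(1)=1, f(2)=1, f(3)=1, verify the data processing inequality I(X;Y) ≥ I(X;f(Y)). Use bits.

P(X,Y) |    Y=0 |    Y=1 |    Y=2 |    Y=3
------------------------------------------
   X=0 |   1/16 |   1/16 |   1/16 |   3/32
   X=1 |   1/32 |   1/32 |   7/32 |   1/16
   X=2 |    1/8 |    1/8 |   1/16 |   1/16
I(X;Y) = 0.1811, I(X;f(Y)) = 0.0475, inequality holds: 0.1811 ≥ 0.0475

Data Processing Inequality: For any Markov chain X → Y → Z, we have I(X;Y) ≥ I(X;Z).

Here Z = f(Y) is a deterministic function of Y, forming X → Y → Z.

Original I(X;Y) = 0.1811 bits

After applying f:
P(X,Z) where Z=f(Y):
- P(X,Z=0) = P(X,Y=0)
- P(X,Z=1) = P(X,Y=1) + P(X,Y=2) + P(X,Y=3)

I(X;Z) = I(X;f(Y)) = 0.0475 bits

Verification: 0.1811 ≥ 0.0475 ✓

Information cannot be created by processing; the function f can only lose information about X.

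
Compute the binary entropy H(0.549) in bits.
0.9931 bits

The binary entropy function is:
H(p) = -p log(p) - (1-p) log(1-p)

H(0.549) = -0.549 × log_2(0.549) - 0.451 × log_2(0.451)
H(0.549) = 0.9931 bits

Note: Binary entropy is maximized at p=0.5 (H=1 bit) and minimized at p=0 or p=1 (H=0).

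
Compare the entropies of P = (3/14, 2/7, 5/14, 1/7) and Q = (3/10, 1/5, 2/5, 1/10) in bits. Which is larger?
P

Computing entropies in bits:
H(P) = 1.9242
H(Q) = 1.8464

Distribution P has higher entropy.

Intuition: The distribution closer to uniform (more spread out) has higher entropy.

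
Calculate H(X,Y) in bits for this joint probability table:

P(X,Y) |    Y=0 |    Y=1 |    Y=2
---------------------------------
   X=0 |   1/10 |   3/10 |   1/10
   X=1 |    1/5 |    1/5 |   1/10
2.4464 bits

Joint entropy is H(X,Y) = -Σ_{x,y} p(x,y) log p(x,y).

Summing over all non-zero entries:
H(X,Y) = -[1/10·log_2(1/10) + 3/10·log_2(3/10) + 1/10·log_2(1/10) + 1/5·log_2(1/5) + 1/5·log_2(1/5) + 1/10·log_2(1/10)]
H(X,Y) = 2.4464 bits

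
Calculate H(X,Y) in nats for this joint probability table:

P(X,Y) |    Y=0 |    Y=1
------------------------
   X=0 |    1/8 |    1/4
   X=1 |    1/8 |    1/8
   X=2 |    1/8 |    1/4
1.7329 nats

Joint entropy is H(X,Y) = -Σ_{x,y} p(x,y) log p(x,y).

Summing over all non-zero entries:
H(X,Y) = -[1/8·log_e(1/8) + 1/4·log_e(1/4) + 1/8·log_e(1/8) + 1/8·log_e(1/8) + 1/8·log_e(1/8) + 1/4·log_e(1/4)]
H(X,Y) = 1.7329 nats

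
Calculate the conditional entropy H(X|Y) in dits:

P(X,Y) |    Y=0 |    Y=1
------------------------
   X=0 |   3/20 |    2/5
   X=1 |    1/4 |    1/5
0.2808 dits

Using the chain rule: H(X|Y) = H(X,Y) - H(Y)

First, compute H(X,Y) = 0.5731 dits

Marginal P(Y) = (2/5, 3/5)
H(Y) = 0.2923 dits

H(X|Y) = H(X,Y) - H(Y) = 0.5731 - 0.2923 = 0.2808 dits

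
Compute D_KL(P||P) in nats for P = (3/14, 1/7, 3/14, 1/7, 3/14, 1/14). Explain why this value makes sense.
0.0000 nats

KL divergence satisfies the Gibbs inequality: D_KL(P||Q) ≥ 0 for all distributions P, Q.

D_KL(P||Q) = Σ p(x) log(p(x)/q(x))
Each term is p(x) × log_e(p(x)/p(x)) = p(x) × log_e(1) = 0, so the sum is 0.
D_KL(P||Q) = 0.0000 nats

When P = Q, the KL divergence is exactly 0, as there is no 'divergence' between identical distributions.

This non-negativity is a fundamental property: relative entropy cannot be negative because it measures how different Q is from P.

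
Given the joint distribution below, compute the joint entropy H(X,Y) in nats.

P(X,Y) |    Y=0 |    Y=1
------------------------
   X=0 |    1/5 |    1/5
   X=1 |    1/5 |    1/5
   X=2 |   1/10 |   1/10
1.7481 nats

Joint entropy is H(X,Y) = -Σ_{x,y} p(x,y) log p(x,y).

Summing over all non-zero entries:
H(X,Y) = -[1/5·log_e(1/5) + 1/5·log_e(1/5) + 1/5·log_e(1/5) + 1/5·log_e(1/5) + 1/10·log_e(1/10) + 1/10·log_e(1/10)]
H(X,Y) = 1.7481 nats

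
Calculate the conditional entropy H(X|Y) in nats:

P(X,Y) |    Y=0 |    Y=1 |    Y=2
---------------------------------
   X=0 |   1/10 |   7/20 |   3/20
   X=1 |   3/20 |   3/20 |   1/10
0.6419 nats

Using the chain rule: H(X|Y) = H(X,Y) - H(Y)

First, compute H(X,Y) = 1.6817 nats

Marginal P(Y) = (1/4, 1/2, 1/4)
H(Y) = 1.0397 nats

H(X|Y) = H(X,Y) - H(Y) = 1.6817 - 1.0397 = 0.6419 nats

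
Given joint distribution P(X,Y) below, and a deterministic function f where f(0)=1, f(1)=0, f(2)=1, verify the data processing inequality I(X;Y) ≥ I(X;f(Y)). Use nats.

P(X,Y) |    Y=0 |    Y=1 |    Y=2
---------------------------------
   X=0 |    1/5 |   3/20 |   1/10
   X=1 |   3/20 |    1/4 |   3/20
I(X;Y) = 0.0162, I(X;f(Y)) = 0.0076, inequality holds: 0.0162 ≥ 0.0076

Data Processing Inequality: For any Markov chain X → Y → Z, we have I(X;Y) ≥ I(X;Z).

Here Z = f(Y) is a deterministic function of Y, forming X → Y → Z.

Original I(X;Y) = 0.0162 nats

After applying f:
P(X,Z) where Z=f(Y):
- P(X,Z=0) = P(X,Y=1)
- P(X,Z=1) = P(X,Y=0) + P(X,Y=2)

I(X;Z) = I(X;f(Y)) = 0.0076 nats

Verification: 0.0162 ≥ 0.0076 ✓

Information cannot be created by processing; the function f can only lose information about X.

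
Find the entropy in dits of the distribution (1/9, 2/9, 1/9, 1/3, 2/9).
0.6614 dits

Shannon entropy is H(X) = -Σ p(x) log p(x).

For P = (1/9, 2/9, 1/9, 1/3, 2/9):
H = -1/9 × log_10(1/9) -2/9 × log_10(2/9) -1/9 × log_10(1/9) -1/3 × log_10(1/3) -2/9 × log_10(2/9)
H = 0.6614 dits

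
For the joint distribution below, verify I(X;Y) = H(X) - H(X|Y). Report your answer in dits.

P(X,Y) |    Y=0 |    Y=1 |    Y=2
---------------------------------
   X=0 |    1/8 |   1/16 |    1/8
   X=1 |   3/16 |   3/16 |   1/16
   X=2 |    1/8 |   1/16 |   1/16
I(X;Y) = 0.0186 dits

Mutual information has multiple equivalent forms:
- I(X;Y) = H(X) - H(X|Y)
- I(X;Y) = H(Y) - H(Y|X)
- I(X;Y) = H(X) + H(Y) - H(X,Y)

Computing all quantities:
H(X) = 0.4654, H(Y) = 0.4654, H(X,Y) = 0.9123
H(X|Y) = 0.4469, H(Y|X) = 0.4469

Verification:
H(X) - H(X|Y) = 0.4654 - 0.4469 = 0.0186
H(Y) - H(Y|X) = 0.4654 - 0.4469 = 0.0186
H(X) + H(Y) - H(X,Y) = 0.4654 + 0.4654 - 0.9123 = 0.0186

All forms give I(X;Y) = 0.0186 dits. ✓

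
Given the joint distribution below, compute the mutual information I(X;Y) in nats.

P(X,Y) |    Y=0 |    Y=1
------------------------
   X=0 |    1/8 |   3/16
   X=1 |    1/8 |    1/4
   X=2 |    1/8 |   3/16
0.0022 nats

Mutual information: I(X;Y) = H(X) + H(Y) - H(X,Y)

Marginals:
P(X) = (5/16, 3/8, 5/16), H(X) = 1.0948 nats
P(Y) = (3/8, 5/8), H(Y) = 0.6616 nats

Joint entropy: H(X,Y) = 1.7541 nats

I(X;Y) = 1.0948 + 0.6616 - 1.7541 = 0.0022 nats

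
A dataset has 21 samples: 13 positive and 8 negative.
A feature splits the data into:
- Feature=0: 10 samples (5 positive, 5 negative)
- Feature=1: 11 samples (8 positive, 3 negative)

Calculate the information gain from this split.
0.0397 bits

Information Gain = H(Y) - H(Y|Feature)

Before split:
P(positive) = 13/21 = 0.6190
H(Y) = 0.9587 bits

After split:
Feature=0: H = 1.0000 bits (weight = 10/21)
Feature=1: H = 0.8454 bits (weight = 11/21)
H(Y|Feature) = (10/21)×1.0000 + (11/21)×0.8454 = 0.9190 bits

Information Gain = 0.9587 - 0.9190 = 0.0397 bits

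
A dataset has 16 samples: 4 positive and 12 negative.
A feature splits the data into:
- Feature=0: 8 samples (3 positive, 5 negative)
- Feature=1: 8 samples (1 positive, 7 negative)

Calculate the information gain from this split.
0.0623 bits

Information Gain = H(Y) - H(Y|Feature)

Before split:
P(positive) = 4/16 = 0.2500
H(Y) = 0.8113 bits

After split:
Feature=0: H = 0.9544 bits (weight = 8/16)
Feature=1: H = 0.5436 bits (weight = 8/16)
H(Y|Feature) = (8/16)×0.9544 + (8/16)×0.5436 = 0.7490 bits

Information Gain = 0.8113 - 0.7490 = 0.0623 bits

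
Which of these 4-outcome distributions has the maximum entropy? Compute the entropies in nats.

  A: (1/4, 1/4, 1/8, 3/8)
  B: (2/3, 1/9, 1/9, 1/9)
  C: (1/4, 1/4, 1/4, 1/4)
C

For a discrete distribution over n outcomes, entropy is maximized by the uniform distribution.

Computing entropies:
H(A) = 1.3209 nats
H(B) = 1.0027 nats
H(C) = 1.3863 nats

The uniform distribution (where all probabilities equal 1/4) achieves the maximum entropy of log_e(4) = 1.3863 nats.

Distribution C has the highest entropy.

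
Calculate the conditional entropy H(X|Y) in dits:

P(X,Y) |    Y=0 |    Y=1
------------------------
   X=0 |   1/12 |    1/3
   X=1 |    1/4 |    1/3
0.2821 dits

Using the chain rule: H(X|Y) = H(X,Y) - H(Y)

First, compute H(X,Y) = 0.5585 dits

Marginal P(Y) = (1/3, 2/3)
H(Y) = 0.2764 dits

H(X|Y) = H(X,Y) - H(Y) = 0.5585 - 0.2764 = 0.2821 dits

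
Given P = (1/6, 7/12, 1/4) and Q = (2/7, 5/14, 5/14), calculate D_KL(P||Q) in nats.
0.1072 nats

KL divergence: D_KL(P||Q) = Σ p(x) log(p(x)/q(x))

Computing term by term:
  x=0: 1/6 × log_e[(1/6)/(2/7)] = 1/6 × -0.5390 = -0.0898
  x=1: 7/12 × log_e[(7/12)/(5/14)] = 7/12 × 0.4906 = 0.2862
  x=2: 1/4 × log_e[(1/4)/(5/14)] = 1/4 × -0.3567 = -0.0892

D_KL(P||Q) = 0.1072 nats

Note: KL divergence is always non-negative and equals 0 iff P = Q.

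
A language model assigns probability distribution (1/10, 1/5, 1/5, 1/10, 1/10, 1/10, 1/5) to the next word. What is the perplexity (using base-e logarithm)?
6.5975

Perplexity is e^H (or exp(H) for natural log).

First, H = -Σ p log p = 1.8867 nats
Perplexity = e^1.8867 = 6.5975

Interpretation: The model's uncertainty is equivalent to choosing uniformly among 6.6 options.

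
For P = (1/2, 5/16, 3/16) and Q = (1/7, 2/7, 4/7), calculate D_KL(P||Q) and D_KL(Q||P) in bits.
D_KL(P||Q) = 0.6426, D_KL(Q||P) = 0.6235

KL divergence is not symmetric: D_KL(P||Q) ≠ D_KL(Q||P) in general.

D_KL(P||Q) = 0.6426 bits
D_KL(Q||P) = 0.6235 bits

No, they are not equal!

This asymmetry is why KL divergence is not a true distance metric.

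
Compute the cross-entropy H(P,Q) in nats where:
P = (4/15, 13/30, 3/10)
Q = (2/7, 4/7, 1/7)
1.1603 nats

Cross-entropy: H(P,Q) = -Σ p(x) log q(x)

Alternatively: H(P,Q) = H(P) + D_KL(P||Q)
H(P) = 1.0760 nats
D_KL(P||Q) = 0.0843 nats

H(P,Q) = 1.0760 + 0.0843 = 1.1603 nats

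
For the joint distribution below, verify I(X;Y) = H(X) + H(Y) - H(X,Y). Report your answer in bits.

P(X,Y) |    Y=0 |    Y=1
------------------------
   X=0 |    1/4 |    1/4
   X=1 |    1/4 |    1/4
I(X;Y) = 0.0000 bits

Mutual information has multiple equivalent forms:
- I(X;Y) = H(X) - H(X|Y)
- I(X;Y) = H(Y) - H(Y|X)
- I(X;Y) = H(X) + H(Y) - H(X,Y)

Computing all quantities:
H(X) = 1.0000, H(Y) = 1.0000, H(X,Y) = 2.0000
H(X|Y) = 1.0000, H(Y|X) = 1.0000

Verification:
H(X) - H(X|Y) = 1.0000 - 1.0000 = 0.0000
H(Y) - H(Y|X) = 1.0000 - 1.0000 = 0.0000
H(X) + H(Y) - H(X,Y) = 1.0000 + 1.0000 - 2.0000 = 0.0000

All forms give I(X;Y) = 0.0000 bits. ✓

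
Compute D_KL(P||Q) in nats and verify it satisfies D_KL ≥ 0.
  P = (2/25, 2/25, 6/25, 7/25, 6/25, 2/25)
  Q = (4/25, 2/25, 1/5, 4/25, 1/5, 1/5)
0.1155 nats

KL divergence satisfies the Gibbs inequality: D_KL(P||Q) ≥ 0 for all distributions P, Q.

D_KL(P||Q) = Σ p(x) log(p(x)/q(x))
Term by term:
  x=0: 2/25 × log_e[(2/25)/(4/25)] = -0.0555
  x=1: 2/25 × log_e[(2/25)/(2/25)] = 0.0000
  x=2: 6/25 × log_e[(6/25)/(1/5)] = 0.0438
  x=3: 7/25 × log_e[(7/25)/(4/25)] = 0.1567
  x=4: 6/25 × log_e[(6/25)/(1/5)] = 0.0438
  x=5: 2/25 × log_e[(2/25)/(1/5)] = -0.0733
D_KL(P||Q) = 0.1155 nats

D_KL(P||Q) = 0.1155 ≥ 0 ✓

This non-negativity is a fundamental property: relative entropy cannot be negative because it measures how different Q is from P.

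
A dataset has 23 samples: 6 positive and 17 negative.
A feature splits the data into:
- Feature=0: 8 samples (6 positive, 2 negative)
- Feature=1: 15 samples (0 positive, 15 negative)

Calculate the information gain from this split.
0.5459 bits

Information Gain = H(Y) - H(Y|Feature)

Before split:
P(positive) = 6/23 = 0.2609
H(Y) = 0.8281 bits

After split:
Feature=0: H = 0.8113 bits (weight = 8/23)
Feature=1: H = 0.0000 bits (weight = 15/23)
H(Y|Feature) = (8/23)×0.8113 + (15/23)×0.0000 = 0.2822 bits

Information Gain = 0.8281 - 0.2822 = 0.5459 bits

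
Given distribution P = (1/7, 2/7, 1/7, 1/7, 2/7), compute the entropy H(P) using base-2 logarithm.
2.2359 bits

Shannon entropy is H(X) = -Σ p(x) log p(x).

For P = (1/7, 2/7, 1/7, 1/7, 2/7):
H = -1/7 × log_2(1/7) -2/7 × log_2(2/7) -1/7 × log_2(1/7) -1/7 × log_2(1/7) -2/7 × log_2(2/7)
H = 2.2359 bits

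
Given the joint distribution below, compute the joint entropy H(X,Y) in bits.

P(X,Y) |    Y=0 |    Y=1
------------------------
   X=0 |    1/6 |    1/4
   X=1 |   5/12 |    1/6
1.8879 bits

Joint entropy is H(X,Y) = -Σ_{x,y} p(x,y) log p(x,y).

Summing over all non-zero entries:
H(X,Y) = -[1/6·log_2(1/6) + 1/4·log_2(1/4) + 5/12·log_2(5/12) + 1/6·log_2(1/6)]
H(X,Y) = 1.8879 bits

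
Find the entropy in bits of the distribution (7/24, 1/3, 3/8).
1.5774 bits

Shannon entropy is H(X) = -Σ p(x) log p(x).

For P = (7/24, 1/3, 3/8):
H = -7/24 × log_2(7/24) -1/3 × log_2(1/3) -3/8 × log_2(3/8)
H = 1.5774 bits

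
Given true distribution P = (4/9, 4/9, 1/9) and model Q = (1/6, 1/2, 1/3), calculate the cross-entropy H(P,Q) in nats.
1.2265 nats

Cross-entropy: H(P,Q) = -Σ p(x) log q(x)

Alternatively: H(P,Q) = H(P) + D_KL(P||Q)
H(P) = 0.9650 nats
D_KL(P||Q) = 0.2615 nats

H(P,Q) = 0.9650 + 0.2615 = 1.2265 nats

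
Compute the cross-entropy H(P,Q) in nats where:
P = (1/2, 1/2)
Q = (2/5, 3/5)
0.7136 nats

Cross-entropy: H(P,Q) = -Σ p(x) log q(x)

Alternatively: H(P,Q) = H(P) + D_KL(P||Q)
H(P) = 0.6931 nats
D_KL(P||Q) = 0.0204 nats

H(P,Q) = 0.6931 + 0.0204 = 0.7136 nats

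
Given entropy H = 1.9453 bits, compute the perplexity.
3.8512

Perplexity is 2^H (or exp(H) for natural log).

H = 1.9453 bits
Perplexity = 2^1.9453 = 3.8512

Interpretation: The model's uncertainty is equivalent to choosing uniformly among 3.9 options.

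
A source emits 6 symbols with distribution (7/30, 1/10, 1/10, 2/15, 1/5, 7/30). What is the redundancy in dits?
0.0267 dits

Redundancy measures how far a source is from maximum entropy:
R = H_max - H(X)

Maximum entropy for 6 symbols: H_max = log_10(6) = 0.7782 dits
Actual entropy: H(X) = 0.7514 dits
Redundancy: R = 0.7782 - 0.7514 = 0.0267 dits

This redundancy represents potential for compression: the source could be compressed by 0.0267 dits per symbol.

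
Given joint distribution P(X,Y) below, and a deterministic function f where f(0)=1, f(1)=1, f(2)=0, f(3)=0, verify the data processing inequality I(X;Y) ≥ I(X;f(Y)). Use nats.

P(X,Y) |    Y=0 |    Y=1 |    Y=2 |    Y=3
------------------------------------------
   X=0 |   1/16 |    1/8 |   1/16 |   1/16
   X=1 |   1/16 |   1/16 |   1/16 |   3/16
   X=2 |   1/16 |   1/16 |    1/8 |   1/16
I(X;Y) = 0.0720, I(X;f(Y)) = 0.0260, inequality holds: 0.0720 ≥ 0.0260

Data Processing Inequality: For any Markov chain X → Y → Z, we have I(X;Y) ≥ I(X;Z).

Here Z = f(Y) is a deterministic function of Y, forming X → Y → Z.

Original I(X;Y) = 0.0720 nats

After applying f:
P(X,Z) where Z=f(Y):
- P(X,Z=0) = P(X,Y=2) + P(X,Y=3)
- P(X,Z=1) = P(X,Y=0) + P(X,Y=1)

I(X;Z) = I(X;f(Y)) = 0.0260 nats

Verification: 0.0720 ≥ 0.0260 ✓

Information cannot be created by processing; the function f can only lose information about X.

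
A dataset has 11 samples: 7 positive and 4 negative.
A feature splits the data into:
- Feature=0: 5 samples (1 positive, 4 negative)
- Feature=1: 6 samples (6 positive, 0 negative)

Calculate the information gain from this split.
0.6175 bits

Information Gain = H(Y) - H(Y|Feature)

Before split:
P(positive) = 7/11 = 0.6364
H(Y) = 0.9457 bits

After split:
Feature=0: H = 0.7219 bits (weight = 5/11)
Feature=1: H = 0.0000 bits (weight = 6/11)
H(Y|Feature) = (5/11)×0.7219 + (6/11)×0.0000 = 0.3281 bits

Information Gain = 0.9457 - 0.3281 = 0.6175 bits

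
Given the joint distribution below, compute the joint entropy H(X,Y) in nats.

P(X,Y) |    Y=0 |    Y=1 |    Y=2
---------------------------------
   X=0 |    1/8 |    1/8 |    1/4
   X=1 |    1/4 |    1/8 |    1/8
1.7329 nats

Joint entropy is H(X,Y) = -Σ_{x,y} p(x,y) log p(x,y).

Summing over all non-zero entries:
H(X,Y) = -[1/8·log_e(1/8) + 1/8·log_e(1/8) + 1/4·log_e(1/4) + 1/4·log_e(1/4) + 1/8·log_e(1/8) + 1/8·log_e(1/8)]
H(X,Y) = 1.7329 nats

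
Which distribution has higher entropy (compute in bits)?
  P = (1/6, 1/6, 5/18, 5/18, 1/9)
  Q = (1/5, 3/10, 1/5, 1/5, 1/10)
Q

Computing entropies in bits:
H(P) = 2.2405
H(Q) = 2.2464

Distribution Q has higher entropy.

Intuition: The distribution closer to uniform (more spread out) has higher entropy.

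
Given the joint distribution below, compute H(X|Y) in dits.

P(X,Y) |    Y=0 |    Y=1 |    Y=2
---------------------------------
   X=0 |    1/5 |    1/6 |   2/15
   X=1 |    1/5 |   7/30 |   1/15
0.2937 dits

Using the chain rule: H(X|Y) = H(X,Y) - H(Y)

First, compute H(X,Y) = 0.7518 dits

Marginal P(Y) = (2/5, 2/5, 1/5)
H(Y) = 0.4581 dits

H(X|Y) = H(X,Y) - H(Y) = 0.7518 - 0.4581 = 0.2937 dits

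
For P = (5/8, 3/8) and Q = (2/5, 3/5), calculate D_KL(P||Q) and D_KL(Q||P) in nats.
D_KL(P||Q) = 0.1027, D_KL(Q||P) = 0.1035

KL divergence is not symmetric: D_KL(P||Q) ≠ D_KL(Q||P) in general.

D_KL(P||Q) = 0.1027 nats
D_KL(Q||P) = 0.1035 nats

No, they are not equal!

This asymmetry is why KL divergence is not a true distance metric.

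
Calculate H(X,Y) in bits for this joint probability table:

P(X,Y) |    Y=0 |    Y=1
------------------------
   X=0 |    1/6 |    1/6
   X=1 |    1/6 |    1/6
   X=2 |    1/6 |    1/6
2.5850 bits

Joint entropy is H(X,Y) = -Σ_{x,y} p(x,y) log p(x,y).

Summing over all non-zero entries:
H(X,Y) = -[1/6·log_2(1/6) + 1/6·log_2(1/6) + 1/6·log_2(1/6) + 1/6·log_2(1/6) + 1/6·log_2(1/6) + 1/6·log_2(1/6)]
H(X,Y) = 2.5850 bits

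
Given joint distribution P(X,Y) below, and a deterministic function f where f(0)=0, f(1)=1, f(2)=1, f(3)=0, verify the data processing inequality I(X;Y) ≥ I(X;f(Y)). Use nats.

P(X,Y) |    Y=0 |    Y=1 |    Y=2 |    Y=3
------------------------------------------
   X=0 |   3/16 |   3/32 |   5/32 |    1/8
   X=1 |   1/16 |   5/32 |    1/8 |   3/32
I(X;Y) = 0.0367, I(X;f(Y)) = 0.0196, inequality holds: 0.0367 ≥ 0.0196

Data Processing Inequality: For any Markov chain X → Y → Z, we have I(X;Y) ≥ I(X;Z).

Here Z = f(Y) is a deterministic function of Y, forming X → Y → Z.

Original I(X;Y) = 0.0367 nats

After applying f:
P(X,Z) where Z=f(Y):
- P(X,Z=0) = P(X,Y=0) + P(X,Y=3)
- P(X,Z=1) = P(X,Y=1) + P(X,Y=2)

I(X;Z) = I(X;f(Y)) = 0.0196 nats

Verification: 0.0367 ≥ 0.0196 ✓

Information cannot be created by processing; the function f can only lose information about X.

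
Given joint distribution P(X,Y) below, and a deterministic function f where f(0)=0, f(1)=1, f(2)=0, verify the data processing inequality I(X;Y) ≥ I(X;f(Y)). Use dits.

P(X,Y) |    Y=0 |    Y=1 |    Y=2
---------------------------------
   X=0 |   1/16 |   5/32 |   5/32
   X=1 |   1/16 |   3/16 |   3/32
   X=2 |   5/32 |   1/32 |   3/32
I(X;Y) = 0.0437, I(X;f(Y)) = 0.0312, inequality holds: 0.0437 ≥ 0.0312

Data Processing Inequality: For any Markov chain X → Y → Z, we have I(X;Y) ≥ I(X;Z).

Here Z = f(Y) is a deterministic function of Y, forming X → Y → Z.

Original I(X;Y) = 0.0437 dits

After applying f:
P(X,Z) where Z=f(Y):
- P(X,Z=0) = P(X,Y=0) + P(X,Y=2)
- P(X,Z=1) = P(X,Y=1)

I(X;Z) = I(X;f(Y)) = 0.0312 dits

Verification: 0.0437 ≥ 0.0312 ✓

Information cannot be created by processing; the function f can only lose information about X.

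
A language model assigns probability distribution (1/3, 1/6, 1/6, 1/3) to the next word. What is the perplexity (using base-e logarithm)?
3.7798

Perplexity is e^H (or exp(H) for natural log).

First, H = -Σ p log p = 1.3297 nats
Perplexity = e^1.3297 = 3.7798

Interpretation: The model's uncertainty is equivalent to choosing uniformly among 3.8 options.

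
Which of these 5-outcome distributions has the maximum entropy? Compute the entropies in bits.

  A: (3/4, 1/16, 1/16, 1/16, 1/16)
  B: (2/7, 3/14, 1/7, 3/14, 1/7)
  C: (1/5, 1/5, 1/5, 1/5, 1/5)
C

For a discrete distribution over n outcomes, entropy is maximized by the uniform distribution.

Computing entropies:
H(A) = 1.3113 bits
H(B) = 2.2709 bits
H(C) = 2.3219 bits

The uniform distribution (where all probabilities equal 1/5) achieves the maximum entropy of log_2(5) = 2.3219 bits.

Distribution C has the highest entropy.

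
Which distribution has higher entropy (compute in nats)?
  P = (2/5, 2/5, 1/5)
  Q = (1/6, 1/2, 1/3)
P

Computing entropies in nats:
H(P) = 1.0549
H(Q) = 1.0114

Distribution P has higher entropy.

Intuition: The distribution closer to uniform (more spread out) has higher entropy.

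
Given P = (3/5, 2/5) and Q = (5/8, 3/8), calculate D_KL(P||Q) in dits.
0.0006 dits

KL divergence: D_KL(P||Q) = Σ p(x) log(p(x)/q(x))

Computing term by term:
  x=0: 3/5 × log_10[(3/5)/(5/8)] = 3/5 × -0.0177 = -0.0106
  x=1: 2/5 × log_10[(2/5)/(3/8)] = 2/5 × 0.0280 = 0.0112

D_KL(P||Q) = 0.0006 dits

Note: KL divergence is always non-negative and equals 0 iff P = Q.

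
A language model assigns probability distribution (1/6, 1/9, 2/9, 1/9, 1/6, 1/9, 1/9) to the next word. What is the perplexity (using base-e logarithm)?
6.7398

Perplexity is e^H (or exp(H) for natural log).

First, H = -Σ p log p = 1.9080 nats
Perplexity = e^1.9080 = 6.7398

Interpretation: The model's uncertainty is equivalent to choosing uniformly among 6.7 options.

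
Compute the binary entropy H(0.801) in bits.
0.7199 bits

The binary entropy function is:
H(p) = -p log(p) - (1-p) log(1-p)

H(0.801) = -0.801 × log_2(0.801) - 0.199 × log_2(0.199)
H(0.801) = 0.7199 bits

Note: Binary entropy is maximized at p=0.5 (H=1 bit) and minimized at p=0 or p=1 (H=0).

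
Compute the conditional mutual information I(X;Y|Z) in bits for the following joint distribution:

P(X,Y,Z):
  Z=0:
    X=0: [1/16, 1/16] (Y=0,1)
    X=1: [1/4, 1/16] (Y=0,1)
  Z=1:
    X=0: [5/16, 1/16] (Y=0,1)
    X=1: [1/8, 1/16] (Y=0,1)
0.0409 bits

Conditional mutual information: I(X;Y|Z) = H(X|Z) + H(Y|Z) - H(X,Y|Z)

H(Z) = 0.9887
H(X,Z) = 1.8829 → H(X|Z) = 0.8942
H(Y,Z) = 1.7962 → H(Y|Z) = 0.8075
H(X,Y,Z) = 2.6494 → H(X,Y|Z) = 1.6607

I(X;Y|Z) = 0.8942 + 0.8075 - 1.6607 = 0.0409 bits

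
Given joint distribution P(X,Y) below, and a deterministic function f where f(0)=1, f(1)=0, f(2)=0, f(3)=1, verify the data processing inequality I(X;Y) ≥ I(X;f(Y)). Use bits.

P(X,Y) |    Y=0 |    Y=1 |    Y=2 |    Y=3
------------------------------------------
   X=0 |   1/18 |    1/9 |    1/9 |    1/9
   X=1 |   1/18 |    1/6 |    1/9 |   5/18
I(X;Y) = 0.0254, I(X;f(Y)) = 0.0094, inequality holds: 0.0254 ≥ 0.0094

Data Processing Inequality: For any Markov chain X → Y → Z, we have I(X;Y) ≥ I(X;Z).

Here Z = f(Y) is a deterministic function of Y, forming X → Y → Z.

Original I(X;Y) = 0.0254 bits

After applying f:
P(X,Z) where Z=f(Y):
- P(X,Z=0) = P(X,Y=1) + P(X,Y=2)
- P(X,Z=1) = P(X,Y=0) + P(X,Y=3)

I(X;Z) = I(X;f(Y)) = 0.0094 bits

Verification: 0.0254 ≥ 0.0094 ✓

Information cannot be created by processing; the function f can only lose information about X.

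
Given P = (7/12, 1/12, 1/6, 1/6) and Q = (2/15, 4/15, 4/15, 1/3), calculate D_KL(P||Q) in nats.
0.5702 nats

KL divergence: D_KL(P||Q) = Σ p(x) log(p(x)/q(x))

Computing term by term:
  x=0: 7/12 × log_e[(7/12)/(2/15)] = 7/12 × 1.4759 = 0.8609
  x=1: 1/12 × log_e[(1/12)/(4/15)] = 1/12 × -1.1632 = -0.0969
  x=2: 1/6 × log_e[(1/6)/(4/15)] = 1/6 × -0.4700 = -0.0783
  x=3: 1/6 × log_e[(1/6)/(1/3)] = 1/6 × -0.6931 = -0.1155

D_KL(P||Q) = 0.5702 nats

Note: KL divergence is always non-negative and equals 0 iff P = Q.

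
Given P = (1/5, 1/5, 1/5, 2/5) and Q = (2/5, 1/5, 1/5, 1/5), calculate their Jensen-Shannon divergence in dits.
0.0148 dits

Jensen-Shannon divergence is:
JSD(P||Q) = 0.5 × D_KL(P||M) + 0.5 × D_KL(Q||M)
where M = 0.5 × (P + Q) is the mixture distribution.

M = 0.5 × (1/5, 1/5, 1/5, 2/5) + 0.5 × (2/5, 1/5, 1/5, 1/5) = (3/10, 1/5, 1/5, 3/10)

D_KL(P||M) = 0.0148 dits
D_KL(Q||M) = 0.0148 dits

JSD(P||Q) = 0.5 × 0.0148 + 0.5 × 0.0148 = 0.0148 dits

Unlike KL divergence, JSD is symmetric and bounded: 0 ≤ JSD ≤ log(2).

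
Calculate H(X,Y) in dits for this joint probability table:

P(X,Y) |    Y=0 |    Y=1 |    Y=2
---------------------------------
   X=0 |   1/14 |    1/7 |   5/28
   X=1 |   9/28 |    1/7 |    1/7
0.7361 dits

Joint entropy is H(X,Y) = -Σ_{x,y} p(x,y) log p(x,y).

Summing over all non-zero entries:
H(X,Y) = -[1/14·log_10(1/14) + 1/7·log_10(1/7) + 5/28·log_10(5/28) + 9/28·log_10(9/28) + 1/7·log_10(1/7) + 1/7·log_10(1/7)]
H(X,Y) = 0.7361 dits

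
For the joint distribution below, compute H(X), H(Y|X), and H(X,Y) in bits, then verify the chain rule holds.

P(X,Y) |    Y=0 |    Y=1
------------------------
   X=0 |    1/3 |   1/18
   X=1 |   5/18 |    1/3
H(X,Y) = 1.8016, H(X) = 0.9641, H(Y|X) = 0.8376 (all in bits)

Chain rule: H(X,Y) = H(X) + H(Y|X)

Left side — joint entropy directly:
H(X,Y) = -Σ p(x,y) log p(x,y) = 1.8016 bits

Right side — compute H(Y|X) from the conditional distributions:
P(X) = (7/18, 11/18), so H(X) = 0.9641 bits
H(Y|X) = Σ_x P(X=x) · H(Y|X=x):
  P(Y|X=0) = (6/7, 1/7), H(Y|X=0) = 0.5917, weight P(X=0) = 7/18
  P(Y|X=1) = (5/11, 6/11), H(Y|X=1) = 0.9940, weight P(X=1) = 11/18
H(Y|X) = 0.8376 bits

H(X) + H(Y|X) = 0.9641 + 0.8376 = 1.8016 bits

Both sides equal 1.8016 bits. ✓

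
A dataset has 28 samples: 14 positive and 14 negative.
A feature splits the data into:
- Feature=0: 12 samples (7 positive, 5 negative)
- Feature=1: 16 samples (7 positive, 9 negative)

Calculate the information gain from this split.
0.0151 bits

Information Gain = H(Y) - H(Y|Feature)

Before split:
P(positive) = 14/28 = 0.5000
H(Y) = 1.0000 bits

After split:
Feature=0: H = 0.9799 bits (weight = 12/28)
Feature=1: H = 0.9887 bits (weight = 16/28)
H(Y|Feature) = (12/28)×0.9799 + (16/28)×0.9887 = 0.9849 bits

Information Gain = 1.0000 - 0.9849 = 0.0151 bits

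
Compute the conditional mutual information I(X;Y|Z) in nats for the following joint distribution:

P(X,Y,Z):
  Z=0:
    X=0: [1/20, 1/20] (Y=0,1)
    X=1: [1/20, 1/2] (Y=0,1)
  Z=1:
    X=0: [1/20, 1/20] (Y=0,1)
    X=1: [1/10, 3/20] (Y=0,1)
0.0436 nats

Conditional mutual information: I(X;Y|Z) = H(X|Z) + H(Y|Z) - H(X,Y|Z)

H(Z) = 0.6474
H(X,Z) = 1.1359 → H(X|Z) = 0.4885
H(Y,Z) = 1.1655 → H(Y|Z) = 0.5181
H(X,Y,Z) = 1.6103 → H(X,Y|Z) = 0.9629

I(X;Y|Z) = 0.4885 + 0.5181 - 0.9629 = 0.0436 nats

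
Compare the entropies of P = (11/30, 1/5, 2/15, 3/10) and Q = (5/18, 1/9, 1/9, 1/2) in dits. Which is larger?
P

Computing entropies in dits:
H(P) = 0.5731
H(Q) = 0.5171

Distribution P has higher entropy.

Intuition: The distribution closer to uniform (more spread out) has higher entropy.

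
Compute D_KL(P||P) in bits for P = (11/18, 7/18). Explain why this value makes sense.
0.0000 bits

KL divergence satisfies the Gibbs inequality: D_KL(P||Q) ≥ 0 for all distributions P, Q.

D_KL(P||Q) = Σ p(x) log(p(x)/q(x))
Each term is p(x) × log_2(p(x)/p(x)) = p(x) × log_2(1) = 0, so the sum is 0.
D_KL(P||Q) = 0.0000 bits

When P = Q, the KL divergence is exactly 0, as there is no 'divergence' between identical distributions.

This non-negativity is a fundamental property: relative entropy cannot be negative because it measures how different Q is from P.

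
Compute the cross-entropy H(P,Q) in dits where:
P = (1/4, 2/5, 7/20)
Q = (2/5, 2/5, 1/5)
0.5033 dits

Cross-entropy: H(P,Q) = -Σ p(x) log q(x)

Alternatively: H(P,Q) = H(P) + D_KL(P||Q)
H(P) = 0.4693 dits
D_KL(P||Q) = 0.0340 dits

H(P,Q) = 0.4693 + 0.0340 = 0.5033 dits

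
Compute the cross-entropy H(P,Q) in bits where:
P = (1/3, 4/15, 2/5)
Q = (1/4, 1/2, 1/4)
1.7333 bits

Cross-entropy: H(P,Q) = -Σ p(x) log q(x)

Alternatively: H(P,Q) = H(P) + D_KL(P||Q)
H(P) = 1.5656 bits
D_KL(P||Q) = 0.1677 bits

H(P,Q) = 1.5656 + 0.1677 = 1.7333 bits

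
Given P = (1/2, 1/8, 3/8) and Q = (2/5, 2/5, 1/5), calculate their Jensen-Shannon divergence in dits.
0.0235 dits

Jensen-Shannon divergence is:
JSD(P||Q) = 0.5 × D_KL(P||M) + 0.5 × D_KL(Q||M)
where M = 0.5 × (P + Q) is the mixture distribution.

M = 0.5 × (1/2, 1/8, 3/8) + 0.5 × (2/5, 2/5, 1/5) = (9/20, 0.2625, 0.2875)

D_KL(P||M) = 0.0259 dits
D_KL(Q||M) = 0.0212 dits

JSD(P||Q) = 0.5 × 0.0259 + 0.5 × 0.0212 = 0.0235 dits

Unlike KL divergence, JSD is symmetric and bounded: 0 ≤ JSD ≤ log(2).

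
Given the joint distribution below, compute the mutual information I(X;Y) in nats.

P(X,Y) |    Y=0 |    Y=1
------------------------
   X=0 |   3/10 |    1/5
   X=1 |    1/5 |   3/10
0.0201 nats

Mutual information: I(X;Y) = H(X) + H(Y) - H(X,Y)

Marginals:
P(X) = (1/2, 1/2), H(X) = 0.6931 nats
P(Y) = (1/2, 1/2), H(Y) = 0.6931 nats

Joint entropy: H(X,Y) = 1.3662 nats

I(X;Y) = 0.6931 + 0.6931 - 1.3662 = 0.0201 nats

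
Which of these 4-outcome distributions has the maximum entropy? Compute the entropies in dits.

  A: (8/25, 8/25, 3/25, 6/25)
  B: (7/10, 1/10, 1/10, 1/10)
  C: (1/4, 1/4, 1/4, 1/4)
C

For a discrete distribution over n outcomes, entropy is maximized by the uniform distribution.

Computing entropies:
H(A) = 0.5760 dits
H(B) = 0.4084 dits
H(C) = 0.6021 dits

The uniform distribution (where all probabilities equal 1/4) achieves the maximum entropy of log_10(4) = 0.6021 dits.

Distribution C has the highest entropy.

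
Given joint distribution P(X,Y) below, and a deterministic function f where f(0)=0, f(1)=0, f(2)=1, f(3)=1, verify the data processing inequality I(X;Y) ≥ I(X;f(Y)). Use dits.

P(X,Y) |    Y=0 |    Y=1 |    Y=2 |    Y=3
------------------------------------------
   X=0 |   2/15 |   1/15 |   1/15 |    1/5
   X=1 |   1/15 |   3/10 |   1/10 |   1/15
I(X;Y) = 0.0554, I(X;f(Y)) = 0.0149, inequality holds: 0.0554 ≥ 0.0149

Data Processing Inequality: For any Markov chain X → Y → Z, we have I(X;Y) ≥ I(X;Z).

Here Z = f(Y) is a deterministic function of Y, forming X → Y → Z.

Original I(X;Y) = 0.0554 dits

After applying f:
P(X,Z) where Z=f(Y):
- P(X,Z=0) = P(X,Y=0) + P(X,Y=1)
- P(X,Z=1) = P(X,Y=2) + P(X,Y=3)

I(X;Z) = I(X;f(Y)) = 0.0149 dits

Verification: 0.0554 ≥ 0.0149 ✓

Information cannot be created by processing; the function f can only lose information about X.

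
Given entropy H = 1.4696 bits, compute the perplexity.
2.7695

Perplexity is 2^H (or exp(H) for natural log).

H = 1.4696 bits
Perplexity = 2^1.4696 = 2.7695

Interpretation: The model's uncertainty is equivalent to choosing uniformly among 2.8 options.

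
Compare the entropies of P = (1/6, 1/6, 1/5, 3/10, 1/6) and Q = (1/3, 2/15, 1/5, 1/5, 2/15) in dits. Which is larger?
P

Computing entropies in dits:
H(P) = 0.6857
H(Q) = 0.6720

Distribution P has higher entropy.

Intuition: The distribution closer to uniform (more spread out) has higher entropy.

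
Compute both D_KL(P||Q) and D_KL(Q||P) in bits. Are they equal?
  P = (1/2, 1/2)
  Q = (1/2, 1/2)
D_KL(P||Q) = 0.0000, D_KL(Q||P) = 0.0000

KL divergence is not symmetric: D_KL(P||Q) ≠ D_KL(Q||P) in general.

D_KL(P||Q) = 0.0000 bits
D_KL(Q||P) = 0.0000 bits

In this case they happen to be equal (to 4 decimal places).

This asymmetry is why KL divergence is not a true distance metric.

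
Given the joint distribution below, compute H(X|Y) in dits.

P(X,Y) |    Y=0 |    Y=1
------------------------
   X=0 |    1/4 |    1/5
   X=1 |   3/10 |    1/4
0.2988 dits

Using the chain rule: H(X|Y) = H(X,Y) - H(Y)

First, compute H(X,Y) = 0.5977 dits

Marginal P(Y) = (11/20, 9/20)
H(Y) = 0.2989 dits

H(X|Y) = H(X,Y) - H(Y) = 0.5977 - 0.2989 = 0.2988 dits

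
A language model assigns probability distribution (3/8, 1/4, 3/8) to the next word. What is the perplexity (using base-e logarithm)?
2.9512

Perplexity is e^H (or exp(H) for natural log).

First, H = -Σ p log p = 1.0822 nats
Perplexity = e^1.0822 = 2.9512

Interpretation: The model's uncertainty is equivalent to choosing uniformly among 3.0 options.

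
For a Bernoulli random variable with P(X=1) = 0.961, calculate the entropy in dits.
0.0716 dits

The binary entropy function is:
H(p) = -p log(p) - (1-p) log(1-p)

H(0.961) = -0.961 × log_10(0.961) - 0.039 × log_10(0.039)
H(0.961) = 0.0716 dits

Note: Binary entropy is maximized at p=0.5 (H=1 bit) and minimized at p=0 or p=1 (H=0).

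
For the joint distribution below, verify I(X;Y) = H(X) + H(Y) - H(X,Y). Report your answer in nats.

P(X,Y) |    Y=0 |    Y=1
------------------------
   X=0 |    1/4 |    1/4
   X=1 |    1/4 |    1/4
I(X;Y) = 0.0000 nats

Mutual information has multiple equivalent forms:
- I(X;Y) = H(X) - H(X|Y)
- I(X;Y) = H(Y) - H(Y|X)
- I(X;Y) = H(X) + H(Y) - H(X,Y)

Computing all quantities:
H(X) = 0.6931, H(Y) = 0.6931, H(X,Y) = 1.3863
H(X|Y) = 0.6931, H(Y|X) = 0.6931

Verification:
H(X) - H(X|Y) = 0.6931 - 0.6931 = 0.0000
H(Y) - H(Y|X) = 0.6931 - 0.6931 = 0.0000
H(X) + H(Y) - H(X,Y) = 0.6931 + 0.6931 - 1.3863 = 0.0000

All forms give I(X;Y) = 0.0000 nats. ✓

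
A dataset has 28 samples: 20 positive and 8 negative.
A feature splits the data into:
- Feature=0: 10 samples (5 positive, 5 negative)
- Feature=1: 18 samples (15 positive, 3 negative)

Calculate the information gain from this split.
0.0881 bits

Information Gain = H(Y) - H(Y|Feature)

Before split:
P(positive) = 20/28 = 0.7143
H(Y) = 0.8631 bits

After split:
Feature=0: H = 1.0000 bits (weight = 10/28)
Feature=1: H = 0.6500 bits (weight = 18/28)
H(Y|Feature) = (10/28)×1.0000 + (18/28)×0.6500 = 0.7750 bits

Information Gain = 0.8631 - 0.7750 = 0.0881 bits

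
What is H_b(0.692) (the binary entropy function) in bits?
0.8909 bits

The binary entropy function is:
H(p) = -p log(p) - (1-p) log(1-p)

H(0.692) = -0.692 × log_2(0.692) - 0.308 × log_2(0.308)
H(0.692) = 0.8909 bits

Note: Binary entropy is maximized at p=0.5 (H=1 bit) and minimized at p=0 or p=1 (H=0).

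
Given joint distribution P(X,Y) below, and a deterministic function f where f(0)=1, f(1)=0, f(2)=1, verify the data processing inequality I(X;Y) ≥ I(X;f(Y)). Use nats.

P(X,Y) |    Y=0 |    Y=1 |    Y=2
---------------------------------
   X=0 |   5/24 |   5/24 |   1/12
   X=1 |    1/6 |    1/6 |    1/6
I(X;Y) = 0.0188, I(X;f(Y)) = 0.0037, inequality holds: 0.0188 ≥ 0.0037

Data Processing Inequality: For any Markov chain X → Y → Z, we have I(X;Y) ≥ I(X;Z).

Here Z = f(Y) is a deterministic function of Y, forming X → Y → Z.

Original I(X;Y) = 0.0188 nats

After applying f:
P(X,Z) where Z=f(Y):
- P(X,Z=0) = P(X,Y=1)
- P(X,Z=1) = P(X,Y=0) + P(X,Y=2)

I(X;Z) = I(X;f(Y)) = 0.0037 nats

Verification: 0.0188 ≥ 0.0037 ✓

Information cannot be created by processing; the function f can only lose information about X.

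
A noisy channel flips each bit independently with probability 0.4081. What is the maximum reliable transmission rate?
0.0245 bits

For a binary symmetric channel (BSC) with error probability p:
Capacity C = 1 - H(p) bits per symbol

where H(p) = -p log₂(p) - (1-p) log₂(1-p) is the binary entropy function.

H(0.4081) = 0.9755 bits
C = 1 - 0.9755 = 0.0245 bits per symbol

This means we can reliably transmit up to 0.0245 bits of information per channel use.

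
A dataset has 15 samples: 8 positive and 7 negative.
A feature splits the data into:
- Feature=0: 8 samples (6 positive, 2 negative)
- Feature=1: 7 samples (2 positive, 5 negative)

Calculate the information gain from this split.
0.1613 bits

Information Gain = H(Y) - H(Y|Feature)

Before split:
P(positive) = 8/15 = 0.5333
H(Y) = 0.9968 bits

After split:
Feature=0: H = 0.8113 bits (weight = 8/15)
Feature=1: H = 0.8631 bits (weight = 7/15)
H(Y|Feature) = (8/15)×0.8113 + (7/15)×0.8631 = 0.8355 bits

Information Gain = 0.9968 - 0.8355 = 0.1613 bits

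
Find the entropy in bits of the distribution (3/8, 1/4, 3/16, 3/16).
1.9363 bits

Shannon entropy is H(X) = -Σ p(x) log p(x).

For P = (3/8, 1/4, 3/16, 3/16):
H = -3/8 × log_2(3/8) -1/4 × log_2(1/4) -3/16 × log_2(3/16) -3/16 × log_2(3/16)
H = 1.9363 bits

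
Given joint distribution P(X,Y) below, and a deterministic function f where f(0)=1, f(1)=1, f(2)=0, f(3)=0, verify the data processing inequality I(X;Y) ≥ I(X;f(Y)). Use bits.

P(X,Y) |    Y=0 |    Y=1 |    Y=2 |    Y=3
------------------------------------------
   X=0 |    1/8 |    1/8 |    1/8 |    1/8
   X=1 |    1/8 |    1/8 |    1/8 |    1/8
I(X;Y) = 0.0000, I(X;f(Y)) = 0.0000, inequality holds: 0.0000 ≥ 0.0000

Data Processing Inequality: For any Markov chain X → Y → Z, we have I(X;Y) ≥ I(X;Z).

Here Z = f(Y) is a deterministic function of Y, forming X → Y → Z.

Original I(X;Y) = 0.0000 bits

After applying f:
P(X,Z) where Z=f(Y):
- P(X,Z=0) = P(X,Y=2) + P(X,Y=3)
- P(X,Z=1) = P(X,Y=0) + P(X,Y=1)

I(X;Z) = I(X;f(Y)) = 0.0000 bits

Verification: 0.0000 ≥ 0.0000 ✓

Information cannot be created by processing; the function f can only lose information about X.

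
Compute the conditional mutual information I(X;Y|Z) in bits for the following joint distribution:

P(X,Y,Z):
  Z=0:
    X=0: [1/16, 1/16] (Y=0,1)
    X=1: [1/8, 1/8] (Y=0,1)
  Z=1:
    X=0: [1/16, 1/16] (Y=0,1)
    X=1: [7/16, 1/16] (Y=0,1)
0.0544 bits

Conditional mutual information: I(X;Y|Z) = H(X|Z) + H(Y|Z) - H(X,Y|Z)

H(Z) = 0.9544
H(X,Z) = 1.7500 → H(X|Z) = 0.7956
H(Y,Z) = 1.7806 → H(Y|Z) = 0.8262
H(X,Y,Z) = 2.5218 → H(X,Y|Z) = 1.5673

I(X;Y|Z) = 0.7956 + 0.8262 - 1.5673 = 0.0544 bits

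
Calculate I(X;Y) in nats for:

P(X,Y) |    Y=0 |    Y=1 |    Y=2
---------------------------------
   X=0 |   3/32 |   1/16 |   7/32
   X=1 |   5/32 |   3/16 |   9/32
0.0129 nats

Mutual information: I(X;Y) = H(X) + H(Y) - H(X,Y)

Marginals:
P(X) = (3/8, 5/8), H(X) = 0.6616 nats
P(Y) = (1/4, 1/4, 1/2), H(Y) = 1.0397 nats

Joint entropy: H(X,Y) = 1.6884 nats

I(X;Y) = 0.6616 + 1.0397 - 1.6884 = 0.0129 nats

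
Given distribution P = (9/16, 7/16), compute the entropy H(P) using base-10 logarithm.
0.2976 dits

Shannon entropy is H(X) = -Σ p(x) log p(x).

For P = (9/16, 7/16):
H = -9/16 × log_10(9/16) -7/16 × log_10(7/16)
H = 0.2976 dits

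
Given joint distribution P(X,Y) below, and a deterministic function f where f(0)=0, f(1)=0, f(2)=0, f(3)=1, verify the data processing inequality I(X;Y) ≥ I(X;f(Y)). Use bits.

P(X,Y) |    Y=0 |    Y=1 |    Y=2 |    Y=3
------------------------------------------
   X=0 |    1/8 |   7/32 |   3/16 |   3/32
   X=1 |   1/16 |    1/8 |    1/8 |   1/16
I(X;Y) = 0.0020, I(X;f(Y)) = 0.0004, inequality holds: 0.0020 ≥ 0.0004

Data Processing Inequality: For any Markov chain X → Y → Z, we have I(X;Y) ≥ I(X;Z).

Here Z = f(Y) is a deterministic function of Y, forming X → Y → Z.

Original I(X;Y) = 0.0020 bits

After applying f:
P(X,Z) where Z=f(Y):
- P(X,Z=0) = P(X,Y=0) + P(X,Y=1) + P(X,Y=2)
- P(X,Z=1) = P(X,Y=3)

I(X;Z) = I(X;f(Y)) = 0.0004 bits

Verification: 0.0020 ≥ 0.0004 ✓

Information cannot be created by processing; the function f can only lose information about X.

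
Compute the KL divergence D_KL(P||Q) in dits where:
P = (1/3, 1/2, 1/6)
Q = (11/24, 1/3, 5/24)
0.0258 dits

KL divergence: D_KL(P||Q) = Σ p(x) log(p(x)/q(x))

Computing term by term:
  x=0: 1/3 × log_10[(1/3)/(11/24)] = 1/3 × -0.1383 = -0.0461
  x=1: 1/2 × log_10[(1/2)/(1/3)] = 1/2 × 0.1761 = 0.0880
  x=2: 1/6 × log_10[(1/6)/(5/24)] = 1/6 × -0.0969 = -0.0162

D_KL(P||Q) = 0.0258 dits

Note: KL divergence is always non-negative and equals 0 iff P = Q.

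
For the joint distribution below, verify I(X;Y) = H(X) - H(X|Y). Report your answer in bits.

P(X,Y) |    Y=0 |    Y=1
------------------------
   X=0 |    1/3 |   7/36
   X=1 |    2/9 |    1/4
I(X;Y) = 0.0189 bits

Mutual information has multiple equivalent forms:
- I(X;Y) = H(X) - H(X|Y)
- I(X;Y) = H(Y) - H(Y|X)
- I(X;Y) = H(X) + H(Y) - H(X,Y)

Computing all quantities:
H(X) = 0.9978, H(Y) = 0.9911, H(X,Y) = 1.9699
H(X|Y) = 0.9788, H(Y|X) = 0.9721

Verification:
H(X) - H(X|Y) = 0.9978 - 0.9788 = 0.0189
H(Y) - H(Y|X) = 0.9911 - 0.9721 = 0.0189
H(X) + H(Y) - H(X,Y) = 0.9978 + 0.9911 - 1.9699 = 0.0189

All forms give I(X;Y) = 0.0189 bits. ✓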